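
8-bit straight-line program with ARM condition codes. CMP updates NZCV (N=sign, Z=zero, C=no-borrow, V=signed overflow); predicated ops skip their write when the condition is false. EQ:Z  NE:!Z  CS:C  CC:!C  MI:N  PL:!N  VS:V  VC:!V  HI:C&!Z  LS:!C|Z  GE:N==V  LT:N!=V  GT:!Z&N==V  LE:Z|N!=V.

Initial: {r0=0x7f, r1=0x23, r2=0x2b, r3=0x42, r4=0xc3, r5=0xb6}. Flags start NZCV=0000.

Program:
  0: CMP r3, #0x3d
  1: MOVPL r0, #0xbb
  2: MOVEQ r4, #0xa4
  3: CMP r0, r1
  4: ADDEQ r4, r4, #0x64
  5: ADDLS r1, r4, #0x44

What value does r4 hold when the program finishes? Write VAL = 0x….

VAL = 0xc3

0: ✓ CMP  NZCV=0010
1: ✓ MOVPL  r0←0xbb
2: · MOVEQ
3: ✓ CMP  NZCV=1010
4: · ADDEQ
5: · ADDLS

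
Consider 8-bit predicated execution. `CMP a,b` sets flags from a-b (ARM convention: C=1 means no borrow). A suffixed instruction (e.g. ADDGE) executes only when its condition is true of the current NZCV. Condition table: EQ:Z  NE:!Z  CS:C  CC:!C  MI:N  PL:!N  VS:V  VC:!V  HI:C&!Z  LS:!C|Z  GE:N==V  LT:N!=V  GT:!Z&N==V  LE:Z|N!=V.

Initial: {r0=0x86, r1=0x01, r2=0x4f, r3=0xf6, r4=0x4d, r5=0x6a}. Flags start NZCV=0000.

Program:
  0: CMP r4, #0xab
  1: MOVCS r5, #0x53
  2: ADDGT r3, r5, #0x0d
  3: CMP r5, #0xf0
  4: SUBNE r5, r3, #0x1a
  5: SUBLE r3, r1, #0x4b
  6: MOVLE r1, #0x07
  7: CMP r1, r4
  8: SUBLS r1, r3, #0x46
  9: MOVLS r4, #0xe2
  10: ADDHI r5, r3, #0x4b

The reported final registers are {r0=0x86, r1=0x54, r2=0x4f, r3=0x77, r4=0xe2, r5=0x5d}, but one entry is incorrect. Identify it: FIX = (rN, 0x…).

FIX = (r1, 0x31)

0: ✓ CMP  NZCV=1001
1: · MOVCS
2: ✓ ADDGT  r3←0x77
3: ✓ CMP  NZCV=0000
4: ✓ SUBNE  r5←0x5d
5: · SUBLE
6: · MOVLE
7: ✓ CMP  NZCV=1000
8: ✓ SUBLS  r1←0x31
9: ✓ MOVLS  r4←0xe2
10: · ADDHI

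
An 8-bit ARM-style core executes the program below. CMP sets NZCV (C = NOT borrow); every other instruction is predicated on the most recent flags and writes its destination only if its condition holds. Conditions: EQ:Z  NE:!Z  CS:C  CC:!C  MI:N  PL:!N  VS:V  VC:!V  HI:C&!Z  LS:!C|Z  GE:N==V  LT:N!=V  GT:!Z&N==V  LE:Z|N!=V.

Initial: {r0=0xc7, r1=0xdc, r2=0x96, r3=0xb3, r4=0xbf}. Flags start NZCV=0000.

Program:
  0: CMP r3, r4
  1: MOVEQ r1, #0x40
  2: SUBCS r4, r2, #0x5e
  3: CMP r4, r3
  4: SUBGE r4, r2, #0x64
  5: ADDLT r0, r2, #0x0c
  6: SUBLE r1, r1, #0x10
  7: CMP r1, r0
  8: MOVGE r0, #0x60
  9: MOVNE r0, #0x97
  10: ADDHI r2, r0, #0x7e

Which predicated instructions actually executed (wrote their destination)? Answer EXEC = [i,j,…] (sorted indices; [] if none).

[0] flags=1000 → (cmp)
[1] flags=1000 EQ?F → skip
[2] flags=1000 CS?F → skip
[3] flags=0010 → (cmp)
[4] flags=0010 GE?T → r4=0x32
[5] flags=0010 LT?F → skip
[6] flags=0010 LE?F → skip
[7] flags=0010 → (cmp)
[8] flags=0010 GE?T → r0=0x60
[9] flags=0010 NE?T → r0=0x97
[10] flags=0010 HI?T → r2=0x15

EXEC = [4,8,9,10]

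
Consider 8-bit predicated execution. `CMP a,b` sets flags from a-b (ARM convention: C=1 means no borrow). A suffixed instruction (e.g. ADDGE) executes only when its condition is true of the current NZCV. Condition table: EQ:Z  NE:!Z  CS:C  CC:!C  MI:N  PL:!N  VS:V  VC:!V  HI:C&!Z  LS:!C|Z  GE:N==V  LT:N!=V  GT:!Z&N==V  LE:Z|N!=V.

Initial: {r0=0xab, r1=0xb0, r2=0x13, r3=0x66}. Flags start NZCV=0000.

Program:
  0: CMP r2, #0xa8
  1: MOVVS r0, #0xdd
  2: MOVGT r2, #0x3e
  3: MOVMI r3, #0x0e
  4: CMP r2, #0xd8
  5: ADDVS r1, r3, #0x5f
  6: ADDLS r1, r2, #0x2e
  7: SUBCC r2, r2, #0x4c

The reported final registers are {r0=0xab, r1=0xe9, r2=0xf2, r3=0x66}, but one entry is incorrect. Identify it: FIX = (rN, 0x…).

[0] flags=0000 → (cmp)
[1] flags=0000 VS?F → skip
[2] flags=0000 GT?T → r2=0x3e
[3] flags=0000 MI?F → skip
[4] flags=0000 → (cmp)
[5] flags=0000 VS?F → skip
[6] flags=0000 LS?T → r1=0x6c
[7] flags=0000 CC?T → r2=0xf2

FIX = (r1, 0x6c)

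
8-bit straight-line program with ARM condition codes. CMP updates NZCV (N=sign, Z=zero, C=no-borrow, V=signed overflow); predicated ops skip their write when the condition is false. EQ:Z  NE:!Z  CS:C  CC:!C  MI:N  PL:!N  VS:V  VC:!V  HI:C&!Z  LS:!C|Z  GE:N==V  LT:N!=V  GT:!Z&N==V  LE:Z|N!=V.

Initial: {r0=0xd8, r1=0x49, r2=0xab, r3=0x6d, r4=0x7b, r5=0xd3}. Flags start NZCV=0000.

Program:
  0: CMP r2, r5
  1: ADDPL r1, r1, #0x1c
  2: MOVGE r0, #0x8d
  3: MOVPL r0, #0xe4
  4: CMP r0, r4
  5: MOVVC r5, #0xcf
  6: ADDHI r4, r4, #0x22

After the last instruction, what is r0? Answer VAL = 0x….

VAL = 0xd8

[0] flags=1000 → (cmp)
[1] flags=1000 PL?F → skip
[2] flags=1000 GE?F → skip
[3] flags=1000 PL?F → skip
[4] flags=0011 → (cmp)
[5] flags=0011 VC?F → skip
[6] flags=0011 HI?T → r4=0x9d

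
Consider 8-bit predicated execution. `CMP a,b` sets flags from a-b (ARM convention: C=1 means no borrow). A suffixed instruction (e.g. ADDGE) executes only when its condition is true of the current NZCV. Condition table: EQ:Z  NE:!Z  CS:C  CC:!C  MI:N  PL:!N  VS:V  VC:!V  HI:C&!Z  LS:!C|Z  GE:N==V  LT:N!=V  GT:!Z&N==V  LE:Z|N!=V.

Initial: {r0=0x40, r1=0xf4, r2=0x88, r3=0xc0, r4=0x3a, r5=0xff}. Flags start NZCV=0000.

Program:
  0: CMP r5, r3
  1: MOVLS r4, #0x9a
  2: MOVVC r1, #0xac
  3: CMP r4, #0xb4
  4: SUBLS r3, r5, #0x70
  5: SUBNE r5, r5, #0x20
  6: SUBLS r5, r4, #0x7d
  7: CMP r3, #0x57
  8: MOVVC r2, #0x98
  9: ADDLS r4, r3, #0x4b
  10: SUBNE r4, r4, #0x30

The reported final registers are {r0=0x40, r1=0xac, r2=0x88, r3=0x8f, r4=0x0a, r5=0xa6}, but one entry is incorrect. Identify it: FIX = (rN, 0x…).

FIX = (r5, 0xbd)

[0] flags=0010 → (cmp)
[1] flags=0010 LS?F → skip
[2] flags=0010 VC?T → r1=0xac
[3] flags=1001 → (cmp)
[4] flags=1001 LS?T → r3=0x8f
[5] flags=1001 NE?T → r5=0xdf
[6] flags=1001 LS?T → r5=0xbd
[7] flags=0011 → (cmp)
[8] flags=0011 VC?F → skip
[9] flags=0011 LS?F → skip
[10] flags=0011 NE?T → r4=0x0a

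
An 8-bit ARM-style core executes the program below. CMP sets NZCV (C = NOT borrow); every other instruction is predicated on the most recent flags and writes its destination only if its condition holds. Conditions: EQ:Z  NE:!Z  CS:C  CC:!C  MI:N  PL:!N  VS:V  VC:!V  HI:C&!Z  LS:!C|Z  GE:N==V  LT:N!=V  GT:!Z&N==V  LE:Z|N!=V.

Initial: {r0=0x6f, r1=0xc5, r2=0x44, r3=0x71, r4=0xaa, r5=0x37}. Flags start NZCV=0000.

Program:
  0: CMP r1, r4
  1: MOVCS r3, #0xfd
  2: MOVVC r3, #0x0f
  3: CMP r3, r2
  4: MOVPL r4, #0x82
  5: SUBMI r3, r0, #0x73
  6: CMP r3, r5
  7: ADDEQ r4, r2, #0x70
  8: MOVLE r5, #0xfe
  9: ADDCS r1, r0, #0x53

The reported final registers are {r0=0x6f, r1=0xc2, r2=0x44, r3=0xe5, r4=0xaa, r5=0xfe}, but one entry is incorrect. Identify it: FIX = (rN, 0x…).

FIX = (r3, 0xfc)

[0] flags=0010 → (cmp)
[1] flags=0010 CS?T → r3=0xfd
[2] flags=0010 VC?T → r3=0x0f
[3] flags=1000 → (cmp)
[4] flags=1000 PL?F → skip
[5] flags=1000 MI?T → r3=0xfc
[6] flags=1010 → (cmp)
[7] flags=1010 EQ?F → skip
[8] flags=1010 LE?T → r5=0xfe
[9] flags=1010 CS?T → r1=0xc2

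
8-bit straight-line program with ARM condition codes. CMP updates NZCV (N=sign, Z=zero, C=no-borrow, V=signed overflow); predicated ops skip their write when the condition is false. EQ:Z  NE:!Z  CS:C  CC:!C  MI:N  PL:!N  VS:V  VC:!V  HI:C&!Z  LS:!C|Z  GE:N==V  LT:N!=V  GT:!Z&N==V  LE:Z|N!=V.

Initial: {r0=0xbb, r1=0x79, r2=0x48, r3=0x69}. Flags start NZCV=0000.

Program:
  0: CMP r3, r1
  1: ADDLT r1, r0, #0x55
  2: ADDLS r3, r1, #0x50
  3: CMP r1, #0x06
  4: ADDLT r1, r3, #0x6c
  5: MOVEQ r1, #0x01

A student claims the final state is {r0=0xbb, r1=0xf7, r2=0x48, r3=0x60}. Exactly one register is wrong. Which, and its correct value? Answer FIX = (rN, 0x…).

FIX = (r1, 0x10)

0: ✓ CMP  NZCV=1000
1: ✓ ADDLT  r1←0x10
2: ✓ ADDLS  r3←0x60
3: ✓ CMP  NZCV=0010
4: · ADDLT
5: · MOVEQ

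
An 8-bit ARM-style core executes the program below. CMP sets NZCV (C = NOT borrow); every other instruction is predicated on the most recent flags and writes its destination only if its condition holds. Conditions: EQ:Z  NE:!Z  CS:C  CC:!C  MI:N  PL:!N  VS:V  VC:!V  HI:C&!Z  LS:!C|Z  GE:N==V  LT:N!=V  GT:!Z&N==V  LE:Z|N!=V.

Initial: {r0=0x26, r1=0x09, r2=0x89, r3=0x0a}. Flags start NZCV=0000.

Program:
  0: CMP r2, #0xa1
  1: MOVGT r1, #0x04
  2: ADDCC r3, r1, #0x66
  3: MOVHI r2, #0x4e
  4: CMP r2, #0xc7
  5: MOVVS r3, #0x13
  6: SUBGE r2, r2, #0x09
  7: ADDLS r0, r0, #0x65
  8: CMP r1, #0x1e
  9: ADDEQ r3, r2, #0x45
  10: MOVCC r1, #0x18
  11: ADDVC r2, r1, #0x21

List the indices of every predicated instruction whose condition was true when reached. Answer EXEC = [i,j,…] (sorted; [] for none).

EXEC = [2,7,10,11]

[0] flags=1000 → (cmp)
[1] flags=1000 GT?F → skip
[2] flags=1000 CC?T → r3=0x6f
[3] flags=1000 HI?F → skip
[4] flags=1000 → (cmp)
[5] flags=1000 VS?F → skip
[6] flags=1000 GE?F → skip
[7] flags=1000 LS?T → r0=0x8b
[8] flags=1000 → (cmp)
[9] flags=1000 EQ?F → skip
[10] flags=1000 CC?T → r1=0x18
[11] flags=1000 VC?T → r2=0x39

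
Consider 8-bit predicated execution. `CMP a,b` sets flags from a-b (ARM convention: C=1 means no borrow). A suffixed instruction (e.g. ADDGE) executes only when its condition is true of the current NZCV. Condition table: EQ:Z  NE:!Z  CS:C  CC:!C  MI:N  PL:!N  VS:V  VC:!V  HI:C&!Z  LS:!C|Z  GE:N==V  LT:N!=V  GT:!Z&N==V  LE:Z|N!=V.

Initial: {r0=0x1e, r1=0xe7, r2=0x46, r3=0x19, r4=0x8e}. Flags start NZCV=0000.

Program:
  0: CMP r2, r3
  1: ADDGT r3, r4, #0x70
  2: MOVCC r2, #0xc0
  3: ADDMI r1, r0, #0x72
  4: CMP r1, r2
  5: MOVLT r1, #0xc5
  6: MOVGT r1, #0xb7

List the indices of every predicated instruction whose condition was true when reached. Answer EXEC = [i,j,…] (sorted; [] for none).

EXEC = [1,5]

0: ✓ CMP  NZCV=0010
1: ✓ ADDGT  r3←0xfe
2: · MOVCC
3: · ADDMI
4: ✓ CMP  NZCV=1010
5: ✓ MOVLT  r1←0xc5
6: · MOVGT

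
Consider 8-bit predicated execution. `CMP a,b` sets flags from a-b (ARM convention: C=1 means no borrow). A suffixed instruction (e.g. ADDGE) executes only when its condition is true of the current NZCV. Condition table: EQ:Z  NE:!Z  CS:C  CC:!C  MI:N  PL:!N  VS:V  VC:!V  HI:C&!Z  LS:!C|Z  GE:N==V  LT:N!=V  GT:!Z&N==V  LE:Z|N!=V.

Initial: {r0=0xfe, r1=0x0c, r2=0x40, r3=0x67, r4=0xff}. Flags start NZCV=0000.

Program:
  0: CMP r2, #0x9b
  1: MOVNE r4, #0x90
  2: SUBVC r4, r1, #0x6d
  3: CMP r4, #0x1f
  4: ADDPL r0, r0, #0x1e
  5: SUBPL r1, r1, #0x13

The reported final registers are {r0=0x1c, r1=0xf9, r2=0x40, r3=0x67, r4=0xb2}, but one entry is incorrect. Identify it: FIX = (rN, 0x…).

FIX = (r4, 0x90)

0: ✓ CMP  NZCV=1001
1: ✓ MOVNE  r4←0x90
2: · SUBVC
3: ✓ CMP  NZCV=0011
4: ✓ ADDPL  r0←0x1c
5: ✓ SUBPL  r1←0xf9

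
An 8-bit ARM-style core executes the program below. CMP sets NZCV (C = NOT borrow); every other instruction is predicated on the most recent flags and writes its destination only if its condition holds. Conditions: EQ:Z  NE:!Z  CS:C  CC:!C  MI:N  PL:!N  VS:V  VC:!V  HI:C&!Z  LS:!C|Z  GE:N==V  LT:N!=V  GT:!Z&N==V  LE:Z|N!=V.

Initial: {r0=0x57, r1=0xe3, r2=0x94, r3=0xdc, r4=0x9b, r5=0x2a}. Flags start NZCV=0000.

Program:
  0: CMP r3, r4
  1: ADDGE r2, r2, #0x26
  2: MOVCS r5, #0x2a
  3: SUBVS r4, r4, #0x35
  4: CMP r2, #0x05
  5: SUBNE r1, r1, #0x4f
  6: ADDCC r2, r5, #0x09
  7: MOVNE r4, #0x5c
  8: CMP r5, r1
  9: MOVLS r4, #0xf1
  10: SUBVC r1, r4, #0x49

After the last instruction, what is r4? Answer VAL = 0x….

0: ✓ CMP  NZCV=0010
1: ✓ ADDGE  r2←0xba
2: ✓ MOVCS  r5←0x2a
3: · SUBVS
4: ✓ CMP  NZCV=1010
5: ✓ SUBNE  r1←0x94
6: · ADDCC
7: ✓ MOVNE  r4←0x5c
8: ✓ CMP  NZCV=1001
9: ✓ MOVLS  r4←0xf1
10: · SUBVC

VAL = 0xf1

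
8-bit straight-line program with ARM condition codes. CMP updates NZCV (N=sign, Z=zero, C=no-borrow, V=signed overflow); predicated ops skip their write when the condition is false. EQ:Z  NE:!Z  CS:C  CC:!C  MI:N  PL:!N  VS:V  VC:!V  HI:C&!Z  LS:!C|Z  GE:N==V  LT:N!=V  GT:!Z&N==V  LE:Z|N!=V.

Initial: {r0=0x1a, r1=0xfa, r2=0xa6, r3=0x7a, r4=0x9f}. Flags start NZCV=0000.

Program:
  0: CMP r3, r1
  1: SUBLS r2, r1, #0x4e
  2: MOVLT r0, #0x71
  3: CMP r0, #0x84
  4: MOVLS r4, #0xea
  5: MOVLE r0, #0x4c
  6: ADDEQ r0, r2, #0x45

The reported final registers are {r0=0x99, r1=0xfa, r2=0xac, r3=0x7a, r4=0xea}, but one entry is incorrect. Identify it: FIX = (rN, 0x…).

FIX = (r0, 0x1a)

[0] flags=1001 → (cmp)
[1] flags=1001 LS?T → r2=0xac
[2] flags=1001 LT?F → skip
[3] flags=1001 → (cmp)
[4] flags=1001 LS?T → r4=0xea
[5] flags=1001 LE?F → skip
[6] flags=1001 EQ?F → skip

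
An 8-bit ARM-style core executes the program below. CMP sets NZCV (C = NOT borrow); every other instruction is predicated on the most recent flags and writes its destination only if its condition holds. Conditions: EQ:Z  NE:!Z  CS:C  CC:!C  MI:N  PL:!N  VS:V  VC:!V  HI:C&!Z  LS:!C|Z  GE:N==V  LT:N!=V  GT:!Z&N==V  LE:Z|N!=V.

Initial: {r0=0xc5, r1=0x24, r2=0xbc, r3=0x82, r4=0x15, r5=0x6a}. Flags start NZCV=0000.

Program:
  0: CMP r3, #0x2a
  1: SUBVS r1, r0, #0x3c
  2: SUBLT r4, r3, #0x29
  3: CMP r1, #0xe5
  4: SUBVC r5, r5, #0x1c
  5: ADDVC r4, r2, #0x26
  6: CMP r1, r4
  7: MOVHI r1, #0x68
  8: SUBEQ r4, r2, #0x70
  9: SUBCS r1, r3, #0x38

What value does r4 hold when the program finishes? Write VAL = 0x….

[0] flags=0011 → (cmp)
[1] flags=0011 VS?T → r1=0x89
[2] flags=0011 LT?T → r4=0x59
[3] flags=1000 → (cmp)
[4] flags=1000 VC?T → r5=0x4e
[5] flags=1000 VC?T → r4=0xe2
[6] flags=1000 → (cmp)
[7] flags=1000 HI?F → skip
[8] flags=1000 EQ?F → skip
[9] flags=1000 CS?F → skip

VAL = 0xe2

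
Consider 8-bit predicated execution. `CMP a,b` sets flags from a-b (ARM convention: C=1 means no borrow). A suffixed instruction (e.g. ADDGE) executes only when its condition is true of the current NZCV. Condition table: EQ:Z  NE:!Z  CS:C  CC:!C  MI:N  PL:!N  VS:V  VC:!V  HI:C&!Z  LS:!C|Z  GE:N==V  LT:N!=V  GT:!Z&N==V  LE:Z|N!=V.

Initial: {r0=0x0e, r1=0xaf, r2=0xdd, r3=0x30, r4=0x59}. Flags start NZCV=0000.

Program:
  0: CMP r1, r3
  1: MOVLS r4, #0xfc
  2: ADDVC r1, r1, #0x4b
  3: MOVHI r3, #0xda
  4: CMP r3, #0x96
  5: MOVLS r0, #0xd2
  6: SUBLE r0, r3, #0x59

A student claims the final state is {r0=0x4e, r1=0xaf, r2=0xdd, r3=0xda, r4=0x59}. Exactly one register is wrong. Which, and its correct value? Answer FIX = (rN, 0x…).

[0] flags=0011 → (cmp)
[1] flags=0011 LS?F → skip
[2] flags=0011 VC?F → skip
[3] flags=0011 HI?T → r3=0xda
[4] flags=0010 → (cmp)
[5] flags=0010 LS?F → skip
[6] flags=0010 LE?F → skip

FIX = (r0, 0x0e)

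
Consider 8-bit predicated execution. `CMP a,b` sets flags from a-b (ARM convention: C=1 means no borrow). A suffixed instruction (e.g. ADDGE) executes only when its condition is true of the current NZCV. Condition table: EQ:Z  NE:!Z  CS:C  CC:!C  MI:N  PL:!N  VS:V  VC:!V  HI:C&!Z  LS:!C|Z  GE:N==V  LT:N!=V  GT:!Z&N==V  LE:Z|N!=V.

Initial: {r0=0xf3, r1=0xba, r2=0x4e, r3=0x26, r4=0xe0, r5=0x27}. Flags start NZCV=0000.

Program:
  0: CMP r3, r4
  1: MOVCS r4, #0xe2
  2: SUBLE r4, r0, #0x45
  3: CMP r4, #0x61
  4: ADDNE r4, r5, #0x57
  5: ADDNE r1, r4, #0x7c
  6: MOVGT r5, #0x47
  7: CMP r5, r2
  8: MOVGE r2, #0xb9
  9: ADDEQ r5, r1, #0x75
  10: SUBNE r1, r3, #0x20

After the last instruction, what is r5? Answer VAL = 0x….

[0] flags=0000 → (cmp)
[1] flags=0000 CS?F → skip
[2] flags=0000 LE?F → skip
[3] flags=0011 → (cmp)
[4] flags=0011 NE?T → r4=0x7e
[5] flags=0011 NE?T → r1=0xfa
[6] flags=0011 GT?F → skip
[7] flags=1000 → (cmp)
[8] flags=1000 GE?F → skip
[9] flags=1000 EQ?F → skip
[10] flags=1000 NE?T → r1=0x06

VAL = 0x27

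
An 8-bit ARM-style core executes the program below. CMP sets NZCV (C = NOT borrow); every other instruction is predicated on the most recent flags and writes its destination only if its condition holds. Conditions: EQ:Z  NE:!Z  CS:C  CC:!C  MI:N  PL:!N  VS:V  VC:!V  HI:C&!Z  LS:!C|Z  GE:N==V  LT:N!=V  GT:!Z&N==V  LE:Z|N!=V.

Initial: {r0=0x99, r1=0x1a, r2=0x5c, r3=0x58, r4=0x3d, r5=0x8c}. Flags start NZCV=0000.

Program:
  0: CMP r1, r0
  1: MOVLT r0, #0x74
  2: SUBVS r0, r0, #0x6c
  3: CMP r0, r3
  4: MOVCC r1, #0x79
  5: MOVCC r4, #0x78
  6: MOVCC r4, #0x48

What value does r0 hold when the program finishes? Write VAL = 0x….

VAL = 0x2d

0: ✓ CMP  NZCV=1001
1: · MOVLT
2: ✓ SUBVS  r0←0x2d
3: ✓ CMP  NZCV=1000
4: ✓ MOVCC  r1←0x79
5: ✓ MOVCC  r4←0x78
6: ✓ MOVCC  r4←0x48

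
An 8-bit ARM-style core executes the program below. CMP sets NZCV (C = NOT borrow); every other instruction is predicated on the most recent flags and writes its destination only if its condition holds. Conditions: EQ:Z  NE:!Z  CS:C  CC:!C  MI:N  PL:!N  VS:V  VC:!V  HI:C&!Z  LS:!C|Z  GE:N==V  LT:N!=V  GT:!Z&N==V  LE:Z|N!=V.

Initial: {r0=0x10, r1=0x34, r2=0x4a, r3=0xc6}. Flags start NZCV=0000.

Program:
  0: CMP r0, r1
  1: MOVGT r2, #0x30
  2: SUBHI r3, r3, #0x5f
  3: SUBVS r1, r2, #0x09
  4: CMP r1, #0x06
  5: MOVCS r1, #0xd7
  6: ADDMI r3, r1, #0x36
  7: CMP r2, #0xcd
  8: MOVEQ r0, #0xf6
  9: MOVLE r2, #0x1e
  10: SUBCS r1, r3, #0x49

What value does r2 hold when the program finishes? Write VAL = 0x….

[0] flags=1000 → (cmp)
[1] flags=1000 GT?F → skip
[2] flags=1000 HI?F → skip
[3] flags=1000 VS?F → skip
[4] flags=0010 → (cmp)
[5] flags=0010 CS?T → r1=0xd7
[6] flags=0010 MI?F → skip
[7] flags=0000 → (cmp)
[8] flags=0000 EQ?F → skip
[9] flags=0000 LE?F → skip
[10] flags=0000 CS?F → skip

VAL = 0x4a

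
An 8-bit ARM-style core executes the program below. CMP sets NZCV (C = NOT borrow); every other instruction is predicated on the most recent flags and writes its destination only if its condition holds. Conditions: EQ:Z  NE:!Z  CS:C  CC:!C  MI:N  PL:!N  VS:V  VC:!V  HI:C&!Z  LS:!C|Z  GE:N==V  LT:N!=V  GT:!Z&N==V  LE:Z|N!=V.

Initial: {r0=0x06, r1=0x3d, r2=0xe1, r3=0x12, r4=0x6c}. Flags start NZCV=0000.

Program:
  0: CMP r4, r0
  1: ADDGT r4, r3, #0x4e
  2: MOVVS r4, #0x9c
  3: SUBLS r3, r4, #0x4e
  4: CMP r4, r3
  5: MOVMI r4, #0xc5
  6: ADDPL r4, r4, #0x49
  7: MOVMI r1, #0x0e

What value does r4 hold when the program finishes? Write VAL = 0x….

VAL = 0xa9

0: ✓ CMP  NZCV=0010
1: ✓ ADDGT  r4←0x60
2: · MOVVS
3: · SUBLS
4: ✓ CMP  NZCV=0010
5: · MOVMI
6: ✓ ADDPL  r4←0xa9
7: · MOVMI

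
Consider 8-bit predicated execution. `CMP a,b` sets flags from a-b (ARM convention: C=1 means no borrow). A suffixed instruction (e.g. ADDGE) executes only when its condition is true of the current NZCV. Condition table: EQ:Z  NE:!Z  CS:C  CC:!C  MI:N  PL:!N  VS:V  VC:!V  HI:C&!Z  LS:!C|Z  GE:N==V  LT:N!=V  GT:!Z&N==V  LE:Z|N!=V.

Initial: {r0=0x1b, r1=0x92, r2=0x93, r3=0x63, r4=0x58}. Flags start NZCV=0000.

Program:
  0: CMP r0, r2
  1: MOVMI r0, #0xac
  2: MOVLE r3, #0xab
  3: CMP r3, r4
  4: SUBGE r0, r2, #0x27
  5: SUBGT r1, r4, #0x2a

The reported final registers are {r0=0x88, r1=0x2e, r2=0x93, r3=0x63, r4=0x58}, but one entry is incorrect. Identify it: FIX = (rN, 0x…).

0: ✓ CMP  NZCV=1001
1: ✓ MOVMI  r0←0xac
2: · MOVLE
3: ✓ CMP  NZCV=0010
4: ✓ SUBGE  r0←0x6c
5: ✓ SUBGT  r1←0x2e

FIX = (r0, 0x6c)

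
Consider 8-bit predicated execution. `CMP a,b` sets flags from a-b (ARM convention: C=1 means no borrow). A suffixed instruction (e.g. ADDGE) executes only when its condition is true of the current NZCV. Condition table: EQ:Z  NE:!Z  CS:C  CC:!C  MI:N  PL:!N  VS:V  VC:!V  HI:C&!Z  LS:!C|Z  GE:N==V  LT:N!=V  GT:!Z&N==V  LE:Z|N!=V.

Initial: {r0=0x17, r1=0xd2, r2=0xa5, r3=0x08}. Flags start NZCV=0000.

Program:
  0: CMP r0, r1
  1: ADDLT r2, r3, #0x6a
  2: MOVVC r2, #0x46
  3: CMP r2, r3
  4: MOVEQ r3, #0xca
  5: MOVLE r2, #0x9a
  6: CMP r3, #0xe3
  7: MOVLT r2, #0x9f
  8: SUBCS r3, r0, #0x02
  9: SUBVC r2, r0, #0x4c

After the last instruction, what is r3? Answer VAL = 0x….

VAL = 0x08

[0] flags=0000 → (cmp)
[1] flags=0000 LT?F → skip
[2] flags=0000 VC?T → r2=0x46
[3] flags=0010 → (cmp)
[4] flags=0010 EQ?F → skip
[5] flags=0010 LE?F → skip
[6] flags=0000 → (cmp)
[7] flags=0000 LT?F → skip
[8] flags=0000 CS?F → skip
[9] flags=0000 VC?T → r2=0xcb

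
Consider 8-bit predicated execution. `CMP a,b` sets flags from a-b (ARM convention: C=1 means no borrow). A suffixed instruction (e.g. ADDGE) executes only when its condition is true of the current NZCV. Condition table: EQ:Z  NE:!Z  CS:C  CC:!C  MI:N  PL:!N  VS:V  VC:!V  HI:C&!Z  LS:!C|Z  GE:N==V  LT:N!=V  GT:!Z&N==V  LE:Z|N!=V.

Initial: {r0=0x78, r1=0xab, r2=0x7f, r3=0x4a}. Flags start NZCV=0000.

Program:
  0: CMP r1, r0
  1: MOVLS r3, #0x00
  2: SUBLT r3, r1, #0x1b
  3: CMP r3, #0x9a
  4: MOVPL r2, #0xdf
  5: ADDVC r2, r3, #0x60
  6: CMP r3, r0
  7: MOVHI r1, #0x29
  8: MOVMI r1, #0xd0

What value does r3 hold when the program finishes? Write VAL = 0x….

[0] flags=0011 → (cmp)
[1] flags=0011 LS?F → skip
[2] flags=0011 LT?T → r3=0x90
[3] flags=1000 → (cmp)
[4] flags=1000 PL?F → skip
[5] flags=1000 VC?T → r2=0xf0
[6] flags=0011 → (cmp)
[7] flags=0011 HI?T → r1=0x29
[8] flags=0011 MI?F → skip

VAL = 0x90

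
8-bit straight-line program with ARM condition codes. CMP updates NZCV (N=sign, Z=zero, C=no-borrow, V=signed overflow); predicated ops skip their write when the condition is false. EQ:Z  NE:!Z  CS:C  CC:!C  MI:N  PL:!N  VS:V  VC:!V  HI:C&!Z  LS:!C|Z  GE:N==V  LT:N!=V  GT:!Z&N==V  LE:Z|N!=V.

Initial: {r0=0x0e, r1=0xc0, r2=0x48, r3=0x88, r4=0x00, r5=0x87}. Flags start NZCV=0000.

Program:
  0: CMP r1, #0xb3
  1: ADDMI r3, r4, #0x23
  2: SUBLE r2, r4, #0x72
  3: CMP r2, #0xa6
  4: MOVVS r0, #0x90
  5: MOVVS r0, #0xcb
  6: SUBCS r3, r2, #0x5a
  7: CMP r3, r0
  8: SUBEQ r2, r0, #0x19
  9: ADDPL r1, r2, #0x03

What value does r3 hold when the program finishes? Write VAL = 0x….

0: ✓ CMP  NZCV=0010
1: · ADDMI
2: · SUBLE
3: ✓ CMP  NZCV=1001
4: ✓ MOVVS  r0←0x90
5: ✓ MOVVS  r0←0xcb
6: · SUBCS
7: ✓ CMP  NZCV=1000
8: · SUBEQ
9: · ADDPL

VAL = 0x88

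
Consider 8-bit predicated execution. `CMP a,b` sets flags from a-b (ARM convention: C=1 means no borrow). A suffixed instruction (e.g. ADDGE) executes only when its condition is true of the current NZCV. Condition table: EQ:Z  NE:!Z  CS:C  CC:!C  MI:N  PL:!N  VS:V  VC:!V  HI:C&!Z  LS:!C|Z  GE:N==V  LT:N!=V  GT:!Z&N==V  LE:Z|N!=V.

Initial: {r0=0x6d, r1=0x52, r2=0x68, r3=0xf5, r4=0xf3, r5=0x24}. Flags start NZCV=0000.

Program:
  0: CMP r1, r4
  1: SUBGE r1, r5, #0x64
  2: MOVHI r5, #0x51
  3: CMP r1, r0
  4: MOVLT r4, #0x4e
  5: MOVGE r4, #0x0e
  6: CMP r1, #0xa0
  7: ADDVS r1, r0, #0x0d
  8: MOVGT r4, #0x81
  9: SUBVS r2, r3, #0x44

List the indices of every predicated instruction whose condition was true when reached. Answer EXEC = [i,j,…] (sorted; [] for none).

0: ✓ CMP  NZCV=0000
1: ✓ SUBGE  r1←0xc0
2: · MOVHI
3: ✓ CMP  NZCV=0011
4: ✓ MOVLT  r4←0x4e
5: · MOVGE
6: ✓ CMP  NZCV=0010
7: · ADDVS
8: ✓ MOVGT  r4←0x81
9: · SUBVS

EXEC = [1,4,8]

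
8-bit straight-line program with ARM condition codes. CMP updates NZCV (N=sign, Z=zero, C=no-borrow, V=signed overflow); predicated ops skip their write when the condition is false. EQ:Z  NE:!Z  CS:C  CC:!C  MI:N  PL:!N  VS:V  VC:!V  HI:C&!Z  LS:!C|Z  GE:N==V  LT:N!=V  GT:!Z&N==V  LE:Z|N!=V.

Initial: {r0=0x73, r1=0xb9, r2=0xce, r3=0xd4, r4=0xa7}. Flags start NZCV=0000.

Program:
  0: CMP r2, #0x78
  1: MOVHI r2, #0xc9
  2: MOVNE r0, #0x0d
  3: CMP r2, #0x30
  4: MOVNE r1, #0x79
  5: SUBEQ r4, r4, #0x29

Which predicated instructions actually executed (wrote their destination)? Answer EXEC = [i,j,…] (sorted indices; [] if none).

0: ✓ CMP  NZCV=0011
1: ✓ MOVHI  r2←0xc9
2: ✓ MOVNE  r0←0x0d
3: ✓ CMP  NZCV=1010
4: ✓ MOVNE  r1←0x79
5: · SUBEQ

EXEC = [1,2,4]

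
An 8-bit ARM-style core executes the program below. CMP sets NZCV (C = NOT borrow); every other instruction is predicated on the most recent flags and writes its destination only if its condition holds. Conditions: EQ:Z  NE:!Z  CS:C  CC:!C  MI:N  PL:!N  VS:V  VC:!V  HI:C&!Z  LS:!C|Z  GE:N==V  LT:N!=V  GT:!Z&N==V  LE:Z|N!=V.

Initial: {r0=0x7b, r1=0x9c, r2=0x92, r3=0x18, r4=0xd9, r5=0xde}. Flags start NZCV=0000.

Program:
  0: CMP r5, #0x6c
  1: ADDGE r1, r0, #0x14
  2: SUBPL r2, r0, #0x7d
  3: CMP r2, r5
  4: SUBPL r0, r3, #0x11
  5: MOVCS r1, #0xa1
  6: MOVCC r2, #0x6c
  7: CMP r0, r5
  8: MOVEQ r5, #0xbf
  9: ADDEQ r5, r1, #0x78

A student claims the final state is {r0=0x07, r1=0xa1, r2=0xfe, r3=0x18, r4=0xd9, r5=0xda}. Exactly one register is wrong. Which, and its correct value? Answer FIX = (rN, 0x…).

FIX = (r5, 0xde)

[0] flags=0011 → (cmp)
[1] flags=0011 GE?F → skip
[2] flags=0011 PL?T → r2=0xfe
[3] flags=0010 → (cmp)
[4] flags=0010 PL?T → r0=0x07
[5] flags=0010 CS?T → r1=0xa1
[6] flags=0010 CC?F → skip
[7] flags=0000 → (cmp)
[8] flags=0000 EQ?F → skip
[9] flags=0000 EQ?F → skip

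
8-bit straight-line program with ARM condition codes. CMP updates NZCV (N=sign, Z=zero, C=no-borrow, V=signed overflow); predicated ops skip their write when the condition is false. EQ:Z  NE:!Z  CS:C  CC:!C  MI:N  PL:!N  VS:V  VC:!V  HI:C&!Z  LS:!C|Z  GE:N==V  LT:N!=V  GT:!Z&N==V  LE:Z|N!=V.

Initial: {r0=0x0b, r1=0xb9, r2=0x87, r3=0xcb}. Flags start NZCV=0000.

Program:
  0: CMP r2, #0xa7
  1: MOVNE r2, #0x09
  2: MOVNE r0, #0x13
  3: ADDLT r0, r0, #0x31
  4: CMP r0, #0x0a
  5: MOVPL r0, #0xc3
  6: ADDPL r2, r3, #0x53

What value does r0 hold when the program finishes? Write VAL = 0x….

[0] flags=1000 → (cmp)
[1] flags=1000 NE?T → r2=0x09
[2] flags=1000 NE?T → r0=0x13
[3] flags=1000 LT?T → r0=0x44
[4] flags=0010 → (cmp)
[5] flags=0010 PL?T → r0=0xc3
[6] flags=0010 PL?T → r2=0x1e

VAL = 0xc3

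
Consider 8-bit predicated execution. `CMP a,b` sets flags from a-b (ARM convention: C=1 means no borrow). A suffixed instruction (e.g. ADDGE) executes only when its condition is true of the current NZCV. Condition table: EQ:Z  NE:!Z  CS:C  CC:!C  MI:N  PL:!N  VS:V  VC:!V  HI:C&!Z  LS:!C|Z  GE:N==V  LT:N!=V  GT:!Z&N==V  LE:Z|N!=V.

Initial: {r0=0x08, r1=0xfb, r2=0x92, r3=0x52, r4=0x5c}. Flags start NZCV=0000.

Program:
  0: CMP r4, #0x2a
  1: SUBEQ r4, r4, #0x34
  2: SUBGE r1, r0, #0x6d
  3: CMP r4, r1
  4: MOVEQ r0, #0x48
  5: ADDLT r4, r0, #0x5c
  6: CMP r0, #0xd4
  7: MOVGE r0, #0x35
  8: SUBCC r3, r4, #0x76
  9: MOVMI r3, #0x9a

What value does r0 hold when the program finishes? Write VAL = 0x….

0: ✓ CMP  NZCV=0010
1: · SUBEQ
2: ✓ SUBGE  r1←0x9b
3: ✓ CMP  NZCV=1001
4: · MOVEQ
5: · ADDLT
6: ✓ CMP  NZCV=0000
7: ✓ MOVGE  r0←0x35
8: ✓ SUBCC  r3←0xe6
9: · MOVMI

VAL = 0x35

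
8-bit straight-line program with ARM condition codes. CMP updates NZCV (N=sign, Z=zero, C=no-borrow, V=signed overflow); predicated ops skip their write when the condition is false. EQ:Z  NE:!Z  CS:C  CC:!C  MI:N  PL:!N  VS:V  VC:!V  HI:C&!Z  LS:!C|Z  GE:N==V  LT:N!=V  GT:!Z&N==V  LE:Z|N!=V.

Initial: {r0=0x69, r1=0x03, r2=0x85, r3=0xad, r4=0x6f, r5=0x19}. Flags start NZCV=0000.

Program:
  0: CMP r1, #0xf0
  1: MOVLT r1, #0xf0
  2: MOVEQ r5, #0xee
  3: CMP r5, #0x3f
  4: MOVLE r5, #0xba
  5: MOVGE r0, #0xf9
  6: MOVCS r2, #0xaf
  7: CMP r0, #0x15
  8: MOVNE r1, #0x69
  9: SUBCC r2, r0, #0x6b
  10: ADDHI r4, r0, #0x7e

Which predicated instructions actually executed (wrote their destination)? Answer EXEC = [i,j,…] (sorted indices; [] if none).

EXEC = [4,8,10]

[0] flags=0000 → (cmp)
[1] flags=0000 LT?F → skip
[2] flags=0000 EQ?F → skip
[3] flags=1000 → (cmp)
[4] flags=1000 LE?T → r5=0xba
[5] flags=1000 GE?F → skip
[6] flags=1000 CS?F → skip
[7] flags=0010 → (cmp)
[8] flags=0010 NE?T → r1=0x69
[9] flags=0010 CC?F → skip
[10] flags=0010 HI?T → r4=0xe7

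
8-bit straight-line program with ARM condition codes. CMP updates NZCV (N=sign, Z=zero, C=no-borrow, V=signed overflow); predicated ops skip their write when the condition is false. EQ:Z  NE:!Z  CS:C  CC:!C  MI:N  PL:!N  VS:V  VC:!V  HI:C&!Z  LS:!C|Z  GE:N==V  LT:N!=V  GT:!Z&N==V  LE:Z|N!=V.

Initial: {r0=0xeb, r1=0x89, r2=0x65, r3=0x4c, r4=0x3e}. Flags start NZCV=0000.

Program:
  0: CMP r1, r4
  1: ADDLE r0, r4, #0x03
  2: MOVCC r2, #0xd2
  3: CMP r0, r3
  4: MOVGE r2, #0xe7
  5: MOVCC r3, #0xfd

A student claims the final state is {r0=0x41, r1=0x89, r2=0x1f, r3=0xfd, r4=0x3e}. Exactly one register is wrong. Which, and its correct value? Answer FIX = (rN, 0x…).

[0] flags=0011 → (cmp)
[1] flags=0011 LE?T → r0=0x41
[2] flags=0011 CC?F → skip
[3] flags=1000 → (cmp)
[4] flags=1000 GE?F → skip
[5] flags=1000 CC?T → r3=0xfd

FIX = (r2, 0x65)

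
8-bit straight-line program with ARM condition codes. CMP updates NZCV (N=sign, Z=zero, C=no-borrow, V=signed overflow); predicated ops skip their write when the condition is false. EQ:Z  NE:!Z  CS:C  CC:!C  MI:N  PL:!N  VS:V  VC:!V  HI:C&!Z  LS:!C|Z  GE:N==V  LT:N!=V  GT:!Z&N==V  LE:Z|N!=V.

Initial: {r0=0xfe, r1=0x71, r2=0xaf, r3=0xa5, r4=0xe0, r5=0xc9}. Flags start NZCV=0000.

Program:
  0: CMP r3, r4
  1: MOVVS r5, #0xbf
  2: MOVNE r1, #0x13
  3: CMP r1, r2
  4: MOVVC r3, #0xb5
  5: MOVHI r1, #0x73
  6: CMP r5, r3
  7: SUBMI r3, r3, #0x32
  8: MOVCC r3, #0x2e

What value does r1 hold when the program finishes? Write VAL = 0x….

VAL = 0x13

0: ✓ CMP  NZCV=1000
1: · MOVVS
2: ✓ MOVNE  r1←0x13
3: ✓ CMP  NZCV=0000
4: ✓ MOVVC  r3←0xb5
5: · MOVHI
6: ✓ CMP  NZCV=0010
7: · SUBMI
8: · MOVCC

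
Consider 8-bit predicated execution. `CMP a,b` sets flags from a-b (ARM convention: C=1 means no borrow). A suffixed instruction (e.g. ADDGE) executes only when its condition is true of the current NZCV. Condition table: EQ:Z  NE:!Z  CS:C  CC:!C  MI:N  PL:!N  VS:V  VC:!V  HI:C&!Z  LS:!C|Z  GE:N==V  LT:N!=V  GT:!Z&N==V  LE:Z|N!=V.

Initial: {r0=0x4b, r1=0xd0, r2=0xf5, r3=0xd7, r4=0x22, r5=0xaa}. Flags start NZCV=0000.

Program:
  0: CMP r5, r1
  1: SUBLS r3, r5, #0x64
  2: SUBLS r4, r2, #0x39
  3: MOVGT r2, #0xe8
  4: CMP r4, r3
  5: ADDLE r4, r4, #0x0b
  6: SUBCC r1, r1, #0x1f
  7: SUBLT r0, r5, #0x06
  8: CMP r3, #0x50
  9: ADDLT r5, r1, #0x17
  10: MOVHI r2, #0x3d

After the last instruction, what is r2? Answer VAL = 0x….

0: ✓ CMP  NZCV=1000
1: ✓ SUBLS  r3←0x46
2: ✓ SUBLS  r4←0xbc
3: · MOVGT
4: ✓ CMP  NZCV=0011
5: ✓ ADDLE  r4←0xc7
6: · SUBCC
7: ✓ SUBLT  r0←0xa4
8: ✓ CMP  NZCV=1000
9: ✓ ADDLT  r5←0xe7
10: · MOVHI

VAL = 0xf5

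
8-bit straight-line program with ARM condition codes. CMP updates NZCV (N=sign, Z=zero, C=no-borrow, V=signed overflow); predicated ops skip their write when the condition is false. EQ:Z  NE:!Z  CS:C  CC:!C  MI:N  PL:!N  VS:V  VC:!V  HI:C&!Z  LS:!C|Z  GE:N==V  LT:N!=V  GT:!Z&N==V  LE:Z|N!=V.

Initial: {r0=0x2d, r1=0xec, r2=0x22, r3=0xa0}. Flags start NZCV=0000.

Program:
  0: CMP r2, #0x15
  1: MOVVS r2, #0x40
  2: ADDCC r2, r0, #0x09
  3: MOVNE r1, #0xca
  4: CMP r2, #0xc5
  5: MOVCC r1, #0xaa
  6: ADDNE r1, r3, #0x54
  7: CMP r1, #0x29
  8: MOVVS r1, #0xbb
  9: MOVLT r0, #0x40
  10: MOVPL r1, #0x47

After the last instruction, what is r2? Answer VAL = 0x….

VAL = 0x22

[0] flags=0010 → (cmp)
[1] flags=0010 VS?F → skip
[2] flags=0010 CC?F → skip
[3] flags=0010 NE?T → r1=0xca
[4] flags=0000 → (cmp)
[5] flags=0000 CC?T → r1=0xaa
[6] flags=0000 NE?T → r1=0xf4
[7] flags=1010 → (cmp)
[8] flags=1010 VS?F → skip
[9] flags=1010 LT?T → r0=0x40
[10] flags=1010 PL?F → skip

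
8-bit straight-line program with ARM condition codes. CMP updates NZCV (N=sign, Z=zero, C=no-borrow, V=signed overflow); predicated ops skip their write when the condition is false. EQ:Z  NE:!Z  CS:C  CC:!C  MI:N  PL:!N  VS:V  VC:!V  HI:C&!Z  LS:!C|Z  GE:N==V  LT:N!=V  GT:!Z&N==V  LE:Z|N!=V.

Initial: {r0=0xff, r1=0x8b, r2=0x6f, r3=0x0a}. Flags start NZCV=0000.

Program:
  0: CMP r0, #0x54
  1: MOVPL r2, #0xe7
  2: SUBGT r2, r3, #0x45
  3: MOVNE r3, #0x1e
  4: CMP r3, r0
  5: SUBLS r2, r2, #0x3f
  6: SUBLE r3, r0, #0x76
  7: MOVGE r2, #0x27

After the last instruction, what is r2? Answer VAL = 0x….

[0] flags=1010 → (cmp)
[1] flags=1010 PL?F → skip
[2] flags=1010 GT?F → skip
[3] flags=1010 NE?T → r3=0x1e
[4] flags=0000 → (cmp)
[5] flags=0000 LS?T → r2=0x30
[6] flags=0000 LE?F → skip
[7] flags=0000 GE?T → r2=0x27

VAL = 0x27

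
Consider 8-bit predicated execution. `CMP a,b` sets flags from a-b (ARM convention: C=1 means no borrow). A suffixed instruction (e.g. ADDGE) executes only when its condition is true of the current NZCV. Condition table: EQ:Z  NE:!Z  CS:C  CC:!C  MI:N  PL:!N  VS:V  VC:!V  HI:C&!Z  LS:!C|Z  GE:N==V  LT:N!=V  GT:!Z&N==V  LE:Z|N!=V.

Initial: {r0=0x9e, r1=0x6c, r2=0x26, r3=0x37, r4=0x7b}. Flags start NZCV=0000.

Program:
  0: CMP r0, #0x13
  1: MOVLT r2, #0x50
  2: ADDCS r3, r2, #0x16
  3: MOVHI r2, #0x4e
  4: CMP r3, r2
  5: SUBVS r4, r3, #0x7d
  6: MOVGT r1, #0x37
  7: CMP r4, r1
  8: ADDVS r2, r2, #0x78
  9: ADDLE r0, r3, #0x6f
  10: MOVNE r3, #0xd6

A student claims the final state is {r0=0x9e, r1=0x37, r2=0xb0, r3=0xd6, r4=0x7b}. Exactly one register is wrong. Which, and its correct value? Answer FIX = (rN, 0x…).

FIX = (r2, 0x4e)

0: ✓ CMP  NZCV=1010
1: ✓ MOVLT  r2←0x50
2: ✓ ADDCS  r3←0x66
3: ✓ MOVHI  r2←0x4e
4: ✓ CMP  NZCV=0010
5: · SUBVS
6: ✓ MOVGT  r1←0x37
7: ✓ CMP  NZCV=0010
8: · ADDVS
9: · ADDLE
10: ✓ MOVNE  r3←0xd6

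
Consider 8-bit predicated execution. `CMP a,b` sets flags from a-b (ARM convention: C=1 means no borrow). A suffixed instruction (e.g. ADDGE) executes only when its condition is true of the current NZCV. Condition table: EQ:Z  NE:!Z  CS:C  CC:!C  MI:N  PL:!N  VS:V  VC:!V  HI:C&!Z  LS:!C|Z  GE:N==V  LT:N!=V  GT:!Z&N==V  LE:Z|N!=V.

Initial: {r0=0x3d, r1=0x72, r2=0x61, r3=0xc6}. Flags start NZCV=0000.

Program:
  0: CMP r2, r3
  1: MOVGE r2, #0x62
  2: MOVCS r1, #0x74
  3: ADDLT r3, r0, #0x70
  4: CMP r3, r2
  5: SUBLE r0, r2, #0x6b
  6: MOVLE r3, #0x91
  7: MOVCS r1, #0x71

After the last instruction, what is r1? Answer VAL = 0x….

0: ✓ CMP  NZCV=1001
1: ✓ MOVGE  r2←0x62
2: · MOVCS
3: · ADDLT
4: ✓ CMP  NZCV=0011
5: ✓ SUBLE  r0←0xf7
6: ✓ MOVLE  r3←0x91
7: ✓ MOVCS  r1←0x71

VAL = 0x71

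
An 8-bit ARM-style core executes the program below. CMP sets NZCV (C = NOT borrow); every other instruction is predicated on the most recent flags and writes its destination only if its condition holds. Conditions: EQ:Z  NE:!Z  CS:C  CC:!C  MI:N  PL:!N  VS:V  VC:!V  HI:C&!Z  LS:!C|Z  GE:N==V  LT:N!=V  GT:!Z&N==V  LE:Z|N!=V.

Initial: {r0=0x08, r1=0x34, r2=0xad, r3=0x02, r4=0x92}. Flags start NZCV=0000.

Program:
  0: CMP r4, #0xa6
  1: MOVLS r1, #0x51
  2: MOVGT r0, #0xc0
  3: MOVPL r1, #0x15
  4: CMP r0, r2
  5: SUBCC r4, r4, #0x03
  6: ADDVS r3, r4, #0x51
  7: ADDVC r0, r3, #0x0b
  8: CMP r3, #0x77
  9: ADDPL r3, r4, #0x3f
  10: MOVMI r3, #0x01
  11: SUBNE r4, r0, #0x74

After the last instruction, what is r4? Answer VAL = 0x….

VAL = 0x99

[0] flags=1000 → (cmp)
[1] flags=1000 LS?T → r1=0x51
[2] flags=1000 GT?F → skip
[3] flags=1000 PL?F → skip
[4] flags=0000 → (cmp)
[5] flags=0000 CC?T → r4=0x8f
[6] flags=0000 VS?F → skip
[7] flags=0000 VC?T → r0=0x0d
[8] flags=1000 → (cmp)
[9] flags=1000 PL?F → skip
[10] flags=1000 MI?T → r3=0x01
[11] flags=1000 NE?T → r4=0x99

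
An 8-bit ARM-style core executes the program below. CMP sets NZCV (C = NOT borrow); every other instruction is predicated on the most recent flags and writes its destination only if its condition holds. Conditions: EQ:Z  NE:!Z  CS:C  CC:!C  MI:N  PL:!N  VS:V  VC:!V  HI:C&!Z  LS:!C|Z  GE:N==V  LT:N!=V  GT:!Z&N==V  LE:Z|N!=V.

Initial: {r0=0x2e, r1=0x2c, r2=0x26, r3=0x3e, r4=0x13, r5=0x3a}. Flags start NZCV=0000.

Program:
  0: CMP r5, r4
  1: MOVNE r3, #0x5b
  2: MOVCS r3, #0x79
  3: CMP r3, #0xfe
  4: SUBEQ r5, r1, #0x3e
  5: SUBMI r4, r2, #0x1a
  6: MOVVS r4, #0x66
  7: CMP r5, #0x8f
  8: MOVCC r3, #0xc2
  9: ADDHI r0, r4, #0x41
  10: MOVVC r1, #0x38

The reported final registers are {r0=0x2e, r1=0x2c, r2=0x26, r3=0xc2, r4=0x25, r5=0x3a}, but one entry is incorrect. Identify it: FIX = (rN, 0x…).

FIX = (r4, 0x13)

0: ✓ CMP  NZCV=0010
1: ✓ MOVNE  r3←0x5b
2: ✓ MOVCS  r3←0x79
3: ✓ CMP  NZCV=0000
4: · SUBEQ
5: · SUBMI
6: · MOVVS
7: ✓ CMP  NZCV=1001
8: ✓ MOVCC  r3←0xc2
9: · ADDHI
10: · MOVVC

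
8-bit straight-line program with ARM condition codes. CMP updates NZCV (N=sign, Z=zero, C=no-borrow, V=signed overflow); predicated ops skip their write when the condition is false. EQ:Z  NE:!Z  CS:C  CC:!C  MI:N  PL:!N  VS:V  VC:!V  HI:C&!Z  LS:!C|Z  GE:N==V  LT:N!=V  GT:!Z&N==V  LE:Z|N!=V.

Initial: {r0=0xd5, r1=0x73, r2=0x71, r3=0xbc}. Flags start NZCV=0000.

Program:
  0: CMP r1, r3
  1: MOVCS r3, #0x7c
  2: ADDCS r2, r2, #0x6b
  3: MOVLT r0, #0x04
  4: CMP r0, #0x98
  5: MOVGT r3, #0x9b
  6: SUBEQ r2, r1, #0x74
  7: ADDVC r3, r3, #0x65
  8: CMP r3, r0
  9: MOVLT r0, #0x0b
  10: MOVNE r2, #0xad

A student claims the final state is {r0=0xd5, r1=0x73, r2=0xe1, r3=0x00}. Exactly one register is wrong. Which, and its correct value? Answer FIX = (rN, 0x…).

FIX = (r2, 0xad)

[0] flags=1001 → (cmp)
[1] flags=1001 CS?F → skip
[2] flags=1001 CS?F → skip
[3] flags=1001 LT?F → skip
[4] flags=0010 → (cmp)
[5] flags=0010 GT?T → r3=0x9b
[6] flags=0010 EQ?F → skip
[7] flags=0010 VC?T → r3=0x00
[8] flags=0000 → (cmp)
[9] flags=0000 LT?F → skip
[10] flags=0000 NE?T → r2=0xad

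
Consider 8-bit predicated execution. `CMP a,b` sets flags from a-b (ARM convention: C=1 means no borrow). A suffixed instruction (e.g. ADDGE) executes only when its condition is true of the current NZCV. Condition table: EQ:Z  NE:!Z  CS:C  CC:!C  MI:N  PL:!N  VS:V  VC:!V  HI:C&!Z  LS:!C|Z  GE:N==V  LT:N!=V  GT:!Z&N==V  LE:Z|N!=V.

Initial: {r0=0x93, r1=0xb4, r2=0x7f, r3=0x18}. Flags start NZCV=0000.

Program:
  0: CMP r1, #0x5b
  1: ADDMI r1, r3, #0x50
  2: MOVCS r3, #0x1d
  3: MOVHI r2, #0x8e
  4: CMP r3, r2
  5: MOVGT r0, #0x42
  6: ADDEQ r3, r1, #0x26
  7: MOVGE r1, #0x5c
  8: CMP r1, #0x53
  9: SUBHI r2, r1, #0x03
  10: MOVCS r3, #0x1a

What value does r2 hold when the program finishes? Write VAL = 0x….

VAL = 0x59

0: ✓ CMP  NZCV=0011
1: · ADDMI
2: ✓ MOVCS  r3←0x1d
3: ✓ MOVHI  r2←0x8e
4: ✓ CMP  NZCV=1001
5: ✓ MOVGT  r0←0x42
6: · ADDEQ
7: ✓ MOVGE  r1←0x5c
8: ✓ CMP  NZCV=0010
9: ✓ SUBHI  r2←0x59
10: ✓ MOVCS  r3←0x1a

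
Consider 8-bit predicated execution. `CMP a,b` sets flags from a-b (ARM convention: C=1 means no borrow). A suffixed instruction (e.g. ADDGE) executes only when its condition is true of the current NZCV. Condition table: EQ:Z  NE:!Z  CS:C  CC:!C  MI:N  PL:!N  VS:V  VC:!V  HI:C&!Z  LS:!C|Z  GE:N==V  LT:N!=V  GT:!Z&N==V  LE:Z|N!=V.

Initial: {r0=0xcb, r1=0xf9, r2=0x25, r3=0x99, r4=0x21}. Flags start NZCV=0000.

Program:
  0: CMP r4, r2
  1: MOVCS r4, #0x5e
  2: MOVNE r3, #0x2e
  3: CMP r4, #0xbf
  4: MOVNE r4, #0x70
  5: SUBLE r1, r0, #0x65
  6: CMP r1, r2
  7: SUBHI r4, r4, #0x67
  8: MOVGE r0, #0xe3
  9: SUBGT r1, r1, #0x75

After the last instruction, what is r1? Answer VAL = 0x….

VAL = 0xf9

[0] flags=1000 → (cmp)
[1] flags=1000 CS?F → skip
[2] flags=1000 NE?T → r3=0x2e
[3] flags=0000 → (cmp)
[4] flags=0000 NE?T → r4=0x70
[5] flags=0000 LE?F → skip
[6] flags=1010 → (cmp)
[7] flags=1010 HI?T → r4=0x09
[8] flags=1010 GE?F → skip
[9] flags=1010 GT?F → skip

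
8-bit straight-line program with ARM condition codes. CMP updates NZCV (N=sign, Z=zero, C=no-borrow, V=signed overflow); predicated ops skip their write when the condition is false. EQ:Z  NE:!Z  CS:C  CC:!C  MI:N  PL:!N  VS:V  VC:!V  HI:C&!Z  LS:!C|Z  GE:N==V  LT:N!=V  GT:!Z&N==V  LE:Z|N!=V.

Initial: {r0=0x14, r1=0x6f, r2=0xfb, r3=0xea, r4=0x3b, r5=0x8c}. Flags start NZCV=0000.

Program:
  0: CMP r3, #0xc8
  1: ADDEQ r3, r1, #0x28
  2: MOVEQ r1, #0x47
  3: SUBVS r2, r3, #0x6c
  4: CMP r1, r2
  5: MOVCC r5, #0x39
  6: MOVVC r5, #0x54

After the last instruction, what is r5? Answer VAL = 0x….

0: ✓ CMP  NZCV=0010
1: · ADDEQ
2: · MOVEQ
3: · SUBVS
4: ✓ CMP  NZCV=0000
5: ✓ MOVCC  r5←0x39
6: ✓ MOVVC  r5←0x54

VAL = 0x54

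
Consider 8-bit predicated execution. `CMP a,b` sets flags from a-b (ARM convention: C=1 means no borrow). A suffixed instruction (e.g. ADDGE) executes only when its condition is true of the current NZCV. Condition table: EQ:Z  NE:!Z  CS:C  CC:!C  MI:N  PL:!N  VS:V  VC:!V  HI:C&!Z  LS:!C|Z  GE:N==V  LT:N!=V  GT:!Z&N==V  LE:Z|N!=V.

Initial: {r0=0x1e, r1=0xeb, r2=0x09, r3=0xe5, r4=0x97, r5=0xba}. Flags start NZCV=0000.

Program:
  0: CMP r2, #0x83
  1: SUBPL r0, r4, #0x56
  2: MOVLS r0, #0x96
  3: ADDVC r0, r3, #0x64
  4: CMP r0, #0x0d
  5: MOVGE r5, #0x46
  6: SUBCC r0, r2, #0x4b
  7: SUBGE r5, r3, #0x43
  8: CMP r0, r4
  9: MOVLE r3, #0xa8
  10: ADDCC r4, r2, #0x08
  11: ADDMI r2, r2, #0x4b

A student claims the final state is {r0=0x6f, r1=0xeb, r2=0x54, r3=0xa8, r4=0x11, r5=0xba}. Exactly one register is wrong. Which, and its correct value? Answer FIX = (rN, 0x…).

FIX = (r0, 0x96)

0: ✓ CMP  NZCV=1001
1: · SUBPL
2: ✓ MOVLS  r0←0x96
3: · ADDVC
4: ✓ CMP  NZCV=1010
5: · MOVGE
6: · SUBCC
7: · SUBGE
8: ✓ CMP  NZCV=1000
9: ✓ MOVLE  r3←0xa8
10: ✓ ADDCC  r4←0x11
11: ✓ ADDMI  r2←0x54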